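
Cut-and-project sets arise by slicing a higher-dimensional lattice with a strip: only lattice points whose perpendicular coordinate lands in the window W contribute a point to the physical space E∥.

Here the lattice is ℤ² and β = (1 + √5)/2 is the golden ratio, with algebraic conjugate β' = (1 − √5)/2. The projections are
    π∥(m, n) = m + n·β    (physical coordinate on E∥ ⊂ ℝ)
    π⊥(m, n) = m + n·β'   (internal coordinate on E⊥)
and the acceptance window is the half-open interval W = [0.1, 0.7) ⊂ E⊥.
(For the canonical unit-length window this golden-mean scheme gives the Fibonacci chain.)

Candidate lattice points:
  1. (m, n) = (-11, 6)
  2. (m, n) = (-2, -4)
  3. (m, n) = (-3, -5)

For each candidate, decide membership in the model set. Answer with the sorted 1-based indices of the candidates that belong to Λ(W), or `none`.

2

β' = (1−√5)/2 ≈ -0.618034.
[1] lift (-11,6): star map gives -14.708204; window check 0.1 ≤ -14.708204 < 0.7 is false → out
[2] lift (-2,-4): star map gives 0.472136; window check 0.1 ≤ 0.472136 < 0.7 is true → IN Λ
[3] lift (-3,-5): star map gives 0.090170; window check 0.1 ≤ 0.090170 < 0.7 is false → out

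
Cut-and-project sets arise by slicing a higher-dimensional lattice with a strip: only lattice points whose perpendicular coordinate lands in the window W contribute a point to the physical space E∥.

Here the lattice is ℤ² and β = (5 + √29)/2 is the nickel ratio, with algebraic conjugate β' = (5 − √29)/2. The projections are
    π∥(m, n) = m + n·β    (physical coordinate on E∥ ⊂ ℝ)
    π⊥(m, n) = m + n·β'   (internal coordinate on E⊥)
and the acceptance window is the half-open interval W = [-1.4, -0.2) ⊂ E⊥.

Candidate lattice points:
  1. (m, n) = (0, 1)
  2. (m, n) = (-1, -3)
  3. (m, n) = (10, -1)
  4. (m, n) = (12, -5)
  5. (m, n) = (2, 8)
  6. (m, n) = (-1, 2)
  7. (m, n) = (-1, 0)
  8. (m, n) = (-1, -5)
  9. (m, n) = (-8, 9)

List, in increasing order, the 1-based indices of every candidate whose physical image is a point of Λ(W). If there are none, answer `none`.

2, 6, 7

Numerically β ≈ 5.1926 and β' = −1/β ≈ -0.1926.
[1] lift (0,1): star map gives -0.1926; window check -1.4 ≤ -0.1926 < -0.2 is false → out
[2] lift (-1,-3): star map gives -0.4223; window check -1.4 ≤ -0.4223 < -0.2 is true → IN Λ
[3] lift (10,-1): star map gives 10.1926; window check -1.4 ≤ 10.1926 < -0.2 is false → out
[4] lift (12,-5): star map gives 12.9629; window check -1.4 ≤ 12.9629 < -0.2 is false → out
[5] lift (2,8): star map gives 0.4593; window check -1.4 ≤ 0.4593 < -0.2 is false → out
[6] lift (-1,2): star map gives -1.3852; window check -1.4 ≤ -1.3852 < -0.2 is true → IN Λ
[7] lift (-1,0): star map gives -1.0000; window check -1.4 ≤ -1.0000 < -0.2 is true → IN Λ
[8] lift (-1,-5): star map gives -0.0371; window check -1.4 ≤ -0.0371 < -0.2 is false → out
[9] lift (-8,9): star map gives -9.7332; window check -1.4 ≤ -9.7332 < -0.2 is false → out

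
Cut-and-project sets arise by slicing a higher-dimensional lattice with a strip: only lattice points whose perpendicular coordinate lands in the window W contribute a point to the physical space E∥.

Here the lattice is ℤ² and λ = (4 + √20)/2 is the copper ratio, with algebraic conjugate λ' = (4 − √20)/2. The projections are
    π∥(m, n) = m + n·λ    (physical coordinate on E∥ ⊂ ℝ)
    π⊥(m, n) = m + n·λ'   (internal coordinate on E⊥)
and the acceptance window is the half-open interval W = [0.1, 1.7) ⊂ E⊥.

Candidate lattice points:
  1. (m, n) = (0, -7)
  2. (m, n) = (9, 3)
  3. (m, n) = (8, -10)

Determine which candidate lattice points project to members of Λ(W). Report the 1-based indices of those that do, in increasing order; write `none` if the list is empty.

1

Numerically λ ≈ 4.23607 and λ' = −1/λ ≈ -0.23607.
candidate 1: (m,n)=(0,-7) → π∥ = 0-7·λ ≈ -29.65248, π⊥ = 0-7·λ' ≈ 1.65248 ∈ [0.1, 1.7) ⇒ IN Λ
candidate 2: (m,n)=(9,3) → π∥ = 9+3·λ ≈ 21.70820, π⊥ = 9+3·λ' ≈ 8.29180 ∉ [0.1, 1.7) ⇒ out
candidate 3: (m,n)=(8,-10) → π∥ = 8-10·λ ≈ -34.36068, π⊥ = 8-10·λ' ≈ 10.36068 ∉ [0.1, 1.7) ⇒ out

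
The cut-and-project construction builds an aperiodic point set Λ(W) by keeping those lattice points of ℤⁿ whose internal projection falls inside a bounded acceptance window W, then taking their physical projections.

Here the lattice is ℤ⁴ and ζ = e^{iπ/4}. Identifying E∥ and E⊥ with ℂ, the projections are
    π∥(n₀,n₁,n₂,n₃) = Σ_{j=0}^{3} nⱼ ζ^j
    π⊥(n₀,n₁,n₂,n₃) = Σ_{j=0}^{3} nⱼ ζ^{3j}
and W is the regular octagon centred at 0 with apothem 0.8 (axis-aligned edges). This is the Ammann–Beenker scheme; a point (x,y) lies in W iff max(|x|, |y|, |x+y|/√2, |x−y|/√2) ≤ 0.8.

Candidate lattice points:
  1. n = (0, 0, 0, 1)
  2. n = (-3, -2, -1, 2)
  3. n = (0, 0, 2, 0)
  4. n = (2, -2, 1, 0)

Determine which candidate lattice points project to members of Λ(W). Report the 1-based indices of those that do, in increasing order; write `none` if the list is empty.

none

π⊥(n) = n₀ + n₁ζ³ + n₂ζ⁶ + n₃ζ⁹ where ζ = e^{iπ/4}.
candidate 1: n = (0, 0, 0, 1) → π⊥ ≈ (+0.7071, +0.7071); max(|x|,|y|,|x±y|/√2) = 1.0000 > 0.8 ⇒ ∉ W
candidate 2: n = (-3, -2, -1, 2) → π⊥ ≈ (-0.1716, +1.0000); max(|x|,|y|,|x±y|/√2) = 1.0000 > 0.8 ⇒ ∉ W
candidate 3: n = (0, 0, 2, 0) → π⊥ ≈ (+0.0000, -2.0000); max(|x|,|y|,|x±y|/√2) = 2.0000 > 0.8 ⇒ ∉ W
candidate 4: n = (2, -2, 1, 0) → π⊥ ≈ (+3.4142, -2.4142); max(|x|,|y|,|x±y|/√2) = 4.1213 > 0.8 ⇒ ∉ W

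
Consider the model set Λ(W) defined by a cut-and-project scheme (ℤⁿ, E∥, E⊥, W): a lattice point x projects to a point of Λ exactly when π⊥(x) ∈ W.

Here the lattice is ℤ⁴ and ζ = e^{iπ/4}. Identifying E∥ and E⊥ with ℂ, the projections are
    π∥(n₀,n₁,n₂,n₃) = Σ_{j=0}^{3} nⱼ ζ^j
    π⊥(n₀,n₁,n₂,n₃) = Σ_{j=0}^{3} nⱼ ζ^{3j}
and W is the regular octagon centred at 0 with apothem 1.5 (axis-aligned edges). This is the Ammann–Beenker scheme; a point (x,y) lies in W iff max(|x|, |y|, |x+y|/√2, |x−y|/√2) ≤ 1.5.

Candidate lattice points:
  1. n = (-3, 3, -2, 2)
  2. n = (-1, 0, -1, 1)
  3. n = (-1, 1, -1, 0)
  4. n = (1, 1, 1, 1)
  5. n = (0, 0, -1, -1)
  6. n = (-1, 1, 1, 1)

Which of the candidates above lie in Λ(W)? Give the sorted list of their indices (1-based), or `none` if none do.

4, 5, 6

Internal map: ζ^{3j} for j=0..3 gives (1,0), (−√2/2,√2/2), (0,−1), (√2/2,√2/2).
candidate 1: n = (-3, 3, -2, 2) → π⊥ ≈ (-3.70711, +5.53553); max(|x|,|y|,|x±y|/√2) = 6.53553 > 1.5 ⇒ ∉ W
candidate 2: n = (-1, 0, -1, 1) → π⊥ ≈ (-0.29289, +1.70711); max(|x|,|y|,|x±y|/√2) = 1.70711 > 1.5 ⇒ ∉ W
candidate 3: n = (-1, 1, -1, 0) → π⊥ ≈ (-1.70711, +1.70711); max(|x|,|y|,|x±y|/√2) = 2.41421 > 1.5 ⇒ ∉ W
candidate 4: n = (1, 1, 1, 1) → π⊥ ≈ (+1.00000, +0.41421); max(|x|,|y|,|x±y|/√2) = 1.00000 ≤ 1.5 ⇒ ∈ W
candidate 5: n = (0, 0, -1, -1) → π⊥ ≈ (-0.70711, +0.29289); max(|x|,|y|,|x±y|/√2) = 0.70711 ≤ 1.5 ⇒ ∈ W
candidate 6: n = (-1, 1, 1, 1) → π⊥ ≈ (-1.00000, +0.41421); max(|x|,|y|,|x±y|/√2) = 1.00000 ≤ 1.5 ⇒ ∈ W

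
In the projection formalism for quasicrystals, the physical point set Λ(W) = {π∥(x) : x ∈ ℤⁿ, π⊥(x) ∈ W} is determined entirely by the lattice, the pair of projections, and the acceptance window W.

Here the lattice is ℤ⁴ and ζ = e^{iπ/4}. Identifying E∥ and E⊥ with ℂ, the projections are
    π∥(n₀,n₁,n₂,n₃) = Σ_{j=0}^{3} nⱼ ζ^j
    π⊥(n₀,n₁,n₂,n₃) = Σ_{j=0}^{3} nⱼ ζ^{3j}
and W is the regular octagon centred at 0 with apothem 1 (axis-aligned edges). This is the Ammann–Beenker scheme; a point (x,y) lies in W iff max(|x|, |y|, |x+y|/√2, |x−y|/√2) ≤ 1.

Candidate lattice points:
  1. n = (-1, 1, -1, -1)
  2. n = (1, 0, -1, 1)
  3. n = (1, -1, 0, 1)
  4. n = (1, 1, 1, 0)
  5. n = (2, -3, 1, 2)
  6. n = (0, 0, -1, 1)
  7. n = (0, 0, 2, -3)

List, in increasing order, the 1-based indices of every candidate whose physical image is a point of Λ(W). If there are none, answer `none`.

4

π⊥(n) = n₀ + n₁ζ³ + n₂ζ⁶ + n₃ζ⁹ where ζ = e^{iπ/4}.
#1 (-1, 1, -1, -1): internal (-2.414214, 1.000000); octagon support 2.414214 vs apothem 1 → ∉ W
#2 (1, 0, -1, 1): internal (1.707107, 1.707107); octagon support 2.414214 vs apothem 1 → ∉ W
#3 (1, -1, 0, 1): internal (2.414214, 0.000000); octagon support 2.414214 vs apothem 1 → ∉ W
#4 (1, 1, 1, 0): internal (0.292893, -0.292893); octagon support 0.414214 vs apothem 1 → ∈ W
#5 (2, -3, 1, 2): internal (5.535534, -1.707107); octagon support 5.535534 vs apothem 1 → ∉ W
#6 (0, 0, -1, 1): internal (0.707107, 1.707107); octagon support 1.707107 vs apothem 1 → ∉ W
#7 (0, 0, 2, -3): internal (-2.121320, -4.121320); octagon support 4.414214 vs apothem 1 → ∉ W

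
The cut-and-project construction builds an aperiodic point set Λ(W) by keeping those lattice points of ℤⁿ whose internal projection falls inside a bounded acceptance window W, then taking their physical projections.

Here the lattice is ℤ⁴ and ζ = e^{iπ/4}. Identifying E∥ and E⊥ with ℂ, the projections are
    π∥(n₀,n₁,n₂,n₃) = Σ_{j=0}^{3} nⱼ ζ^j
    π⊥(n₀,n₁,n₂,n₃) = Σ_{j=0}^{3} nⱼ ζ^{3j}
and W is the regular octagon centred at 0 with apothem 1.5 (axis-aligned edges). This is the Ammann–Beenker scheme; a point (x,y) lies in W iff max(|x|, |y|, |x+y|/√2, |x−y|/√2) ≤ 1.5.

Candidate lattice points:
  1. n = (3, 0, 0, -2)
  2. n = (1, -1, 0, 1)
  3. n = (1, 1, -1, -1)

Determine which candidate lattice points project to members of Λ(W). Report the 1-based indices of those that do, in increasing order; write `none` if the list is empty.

π⊥(n) = n₀ + n₁ζ³ + n₂ζ⁶ + n₃ζ⁹ where ζ = e^{iπ/4}.
#1 (3, 0, 0, -2): internal (1.58579, -1.41421); octagon support 2.12132 vs apothem 1.5 → ∉ W
#2 (1, -1, 0, 1): internal (2.41421, 0.00000); octagon support 2.41421 vs apothem 1.5 → ∉ W
#3 (1, 1, -1, -1): internal (-0.41421, 1.00000); octagon support 1.00000 vs apothem 1.5 → ∈ W

3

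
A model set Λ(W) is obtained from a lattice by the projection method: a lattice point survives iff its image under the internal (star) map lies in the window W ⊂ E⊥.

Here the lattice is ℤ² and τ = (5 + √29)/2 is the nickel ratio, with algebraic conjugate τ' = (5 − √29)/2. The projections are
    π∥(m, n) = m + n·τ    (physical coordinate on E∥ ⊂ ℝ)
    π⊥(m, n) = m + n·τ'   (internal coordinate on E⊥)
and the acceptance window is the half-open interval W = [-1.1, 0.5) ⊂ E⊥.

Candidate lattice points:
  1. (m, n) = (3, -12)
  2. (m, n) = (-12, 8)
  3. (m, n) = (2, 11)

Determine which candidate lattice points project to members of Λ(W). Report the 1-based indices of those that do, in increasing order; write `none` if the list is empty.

Numerically τ ≈ 5.19258 and τ' = −1/τ ≈ -0.19258.
[1] lift (3,-12): star map gives 5.31099; window check -1.1 ≤ 5.31099 < 0.5 is false → out
[2] lift (-12,8): star map gives -13.54066; window check -1.1 ≤ -13.54066 < 0.5 is false → out
[3] lift (2,11): star map gives -0.11841; window check -1.1 ≤ -0.11841 < 0.5 is true → IN Λ

3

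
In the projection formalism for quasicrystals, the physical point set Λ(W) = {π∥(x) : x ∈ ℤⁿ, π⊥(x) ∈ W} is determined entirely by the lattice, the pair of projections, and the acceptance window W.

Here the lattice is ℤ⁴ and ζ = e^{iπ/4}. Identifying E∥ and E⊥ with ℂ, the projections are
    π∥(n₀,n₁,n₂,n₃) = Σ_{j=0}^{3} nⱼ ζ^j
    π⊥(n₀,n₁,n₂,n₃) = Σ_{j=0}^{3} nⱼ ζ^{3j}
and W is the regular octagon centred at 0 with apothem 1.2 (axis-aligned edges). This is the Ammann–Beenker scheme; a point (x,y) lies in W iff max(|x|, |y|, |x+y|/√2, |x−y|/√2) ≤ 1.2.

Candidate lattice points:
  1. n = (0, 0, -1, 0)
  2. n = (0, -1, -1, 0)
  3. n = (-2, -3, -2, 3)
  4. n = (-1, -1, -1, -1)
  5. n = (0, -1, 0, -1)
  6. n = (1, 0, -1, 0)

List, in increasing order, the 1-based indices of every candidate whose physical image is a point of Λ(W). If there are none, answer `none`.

1, 2, 4

π⊥(n) = n₀ + n₁ζ³ + n₂ζ⁶ + n₃ζ⁹ where ζ = e^{iπ/4}.
candidate 1: n = (0, 0, -1, 0) → π⊥ ≈ (+0.0000, +1.0000); max(|x|,|y|,|x±y|/√2) = 1.0000 ≤ 1.2 ⇒ ∈ W
candidate 2: n = (0, -1, -1, 0) → π⊥ ≈ (+0.7071, +0.2929); max(|x|,|y|,|x±y|/√2) = 0.7071 ≤ 1.2 ⇒ ∈ W
candidate 3: n = (-2, -3, -2, 3) → π⊥ ≈ (+2.2426, +2.0000); max(|x|,|y|,|x±y|/√2) = 3.0000 > 1.2 ⇒ ∉ W
candidate 4: n = (-1, -1, -1, -1) → π⊥ ≈ (-1.0000, -0.4142); max(|x|,|y|,|x±y|/√2) = 1.0000 ≤ 1.2 ⇒ ∈ W
candidate 5: n = (0, -1, 0, -1) → π⊥ ≈ (+0.0000, -1.4142); max(|x|,|y|,|x±y|/√2) = 1.4142 > 1.2 ⇒ ∉ W
candidate 6: n = (1, 0, -1, 0) → π⊥ ≈ (+1.0000, +1.0000); max(|x|,|y|,|x±y|/√2) = 1.4142 > 1.2 ⇒ ∉ W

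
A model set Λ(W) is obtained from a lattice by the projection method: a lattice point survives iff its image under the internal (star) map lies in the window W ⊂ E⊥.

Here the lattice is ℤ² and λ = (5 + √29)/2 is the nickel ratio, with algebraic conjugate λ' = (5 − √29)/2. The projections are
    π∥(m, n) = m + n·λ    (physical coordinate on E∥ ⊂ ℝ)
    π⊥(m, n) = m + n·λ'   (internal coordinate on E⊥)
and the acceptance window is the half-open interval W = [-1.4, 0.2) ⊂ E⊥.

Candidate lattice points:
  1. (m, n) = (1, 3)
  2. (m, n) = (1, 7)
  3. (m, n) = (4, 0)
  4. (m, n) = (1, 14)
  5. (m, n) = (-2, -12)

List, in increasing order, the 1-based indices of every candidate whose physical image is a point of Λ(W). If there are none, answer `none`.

2

Compute λ' = (5−√29)/2 = -0.192582, so π⊥(m,n) = m -0.192582·n.
candidate 1: (m,n)=(1,3) → π∥ = 1+3·λ ≈ 16.577747, π⊥ = 1+3·λ' ≈ 0.422253 ∉ [-1.4, 0.2) ⇒ out
candidate 2: (m,n)=(1,7) → π∥ = 1+7·λ ≈ 37.348077, π⊥ = 1+7·λ' ≈ -0.348077 ∈ [-1.4, 0.2) ⇒ IN Λ
candidate 3: (m,n)=(4,0) → π∥ = 4+0·λ ≈ 4.000000, π⊥ = 4+0·λ' ≈ 4.000000 ∉ [-1.4, 0.2) ⇒ out
candidate 4: (m,n)=(1,14) → π∥ = 1+14·λ ≈ 73.696154, π⊥ = 1+14·λ' ≈ -1.696154 ∉ [-1.4, 0.2) ⇒ out
candidate 5: (m,n)=(-2,-12) → π∥ = -2-12·λ ≈ -64.310989, π⊥ = -2-12·λ' ≈ 0.310989 ∉ [-1.4, 0.2) ⇒ out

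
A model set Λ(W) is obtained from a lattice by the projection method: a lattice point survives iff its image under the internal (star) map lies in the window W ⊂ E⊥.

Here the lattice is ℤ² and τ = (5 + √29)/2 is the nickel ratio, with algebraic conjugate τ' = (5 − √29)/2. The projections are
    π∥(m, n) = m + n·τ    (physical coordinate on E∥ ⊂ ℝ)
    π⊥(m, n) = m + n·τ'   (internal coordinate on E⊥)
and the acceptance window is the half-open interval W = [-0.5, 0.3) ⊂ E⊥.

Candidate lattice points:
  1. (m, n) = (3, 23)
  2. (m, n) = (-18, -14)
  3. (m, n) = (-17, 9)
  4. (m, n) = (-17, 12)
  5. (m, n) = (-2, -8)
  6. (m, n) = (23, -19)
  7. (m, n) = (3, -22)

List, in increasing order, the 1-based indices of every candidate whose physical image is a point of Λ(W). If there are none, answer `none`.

5

Numerically τ ≈ 5.1926 and τ' = −1/τ ≈ -0.1926.
[1] lift (3,23): star map gives -1.4294; window check -0.5 ≤ -1.4294 < 0.3 is false → out
[2] lift (-18,-14): star map gives -15.3038; window check -0.5 ≤ -15.3038 < 0.3 is false → out
[3] lift (-17,9): star map gives -18.7332; window check -0.5 ≤ -18.7332 < 0.3 is false → out
[4] lift (-17,12): star map gives -19.3110; window check -0.5 ≤ -19.3110 < 0.3 is false → out
[5] lift (-2,-8): star map gives -0.4593; window check -0.5 ≤ -0.4593 < 0.3 is true → IN Λ
[6] lift (23,-19): star map gives 26.6591; window check -0.5 ≤ 26.6591 < 0.3 is false → out
[7] lift (3,-22): star map gives 7.2368; window check -0.5 ≤ 7.2368 < 0.3 is false → out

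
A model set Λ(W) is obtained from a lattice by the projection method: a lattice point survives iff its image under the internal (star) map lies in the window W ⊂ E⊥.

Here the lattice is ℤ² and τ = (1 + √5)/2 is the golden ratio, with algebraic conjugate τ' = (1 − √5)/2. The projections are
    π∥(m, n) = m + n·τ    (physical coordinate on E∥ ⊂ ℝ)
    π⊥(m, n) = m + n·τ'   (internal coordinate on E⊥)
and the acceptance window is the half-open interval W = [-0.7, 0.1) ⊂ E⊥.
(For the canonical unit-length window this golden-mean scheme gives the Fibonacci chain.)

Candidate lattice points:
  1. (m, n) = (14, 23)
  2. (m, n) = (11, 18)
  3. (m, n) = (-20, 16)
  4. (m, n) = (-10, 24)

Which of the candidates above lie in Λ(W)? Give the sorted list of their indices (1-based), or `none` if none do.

1, 2

Compute τ' = (1−√5)/2 = -0.6180, so π⊥(m,n) = m -0.6180·n.
candidate 1: (m,n)=(14,23) → π∥ = 14+23·τ ≈ 51.2148, π⊥ = 14+23·τ' ≈ -0.2148 ∈ [-0.7, 0.1) ⇒ IN Λ
candidate 2: (m,n)=(11,18) → π∥ = 11+18·τ ≈ 40.1246, π⊥ = 11+18·τ' ≈ -0.1246 ∈ [-0.7, 0.1) ⇒ IN Λ
candidate 3: (m,n)=(-20,16) → π∥ = -20+16·τ ≈ 5.8885, π⊥ = -20+16·τ' ≈ -29.8885 ∉ [-0.7, 0.1) ⇒ out
candidate 4: (m,n)=(-10,24) → π∥ = -10+24·τ ≈ 28.8328, π⊥ = -10+24·τ' ≈ -24.8328 ∉ [-0.7, 0.1) ⇒ out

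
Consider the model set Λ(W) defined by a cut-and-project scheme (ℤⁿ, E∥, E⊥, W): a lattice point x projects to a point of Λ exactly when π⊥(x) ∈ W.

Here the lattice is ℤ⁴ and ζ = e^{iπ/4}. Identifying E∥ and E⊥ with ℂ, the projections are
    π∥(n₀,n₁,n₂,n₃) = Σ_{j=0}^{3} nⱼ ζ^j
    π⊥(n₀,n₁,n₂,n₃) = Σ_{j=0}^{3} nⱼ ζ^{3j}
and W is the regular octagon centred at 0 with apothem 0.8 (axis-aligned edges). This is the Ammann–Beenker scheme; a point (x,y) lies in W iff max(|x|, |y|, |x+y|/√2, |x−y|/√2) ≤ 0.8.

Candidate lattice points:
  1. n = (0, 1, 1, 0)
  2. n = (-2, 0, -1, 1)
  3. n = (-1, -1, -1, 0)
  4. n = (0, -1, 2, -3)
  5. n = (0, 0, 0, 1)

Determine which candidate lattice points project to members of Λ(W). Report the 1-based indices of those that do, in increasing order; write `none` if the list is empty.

π⊥(n) = n₀ + n₁ζ³ + n₂ζ⁶ + n₃ζ⁹ where ζ = e^{iπ/4}.
#1 (0, 1, 1, 0): internal (-0.70711, -0.29289); octagon support 0.70711 vs apothem 0.8 → ∈ W
#2 (-2, 0, -1, 1): internal (-1.29289, 1.70711); octagon support 2.12132 vs apothem 0.8 → ∉ W
#3 (-1, -1, -1, 0): internal (-0.29289, 0.29289); octagon support 0.41421 vs apothem 0.8 → ∈ W
#4 (0, -1, 2, -3): internal (-1.41421, -4.82843); octagon support 4.82843 vs apothem 0.8 → ∉ W
#5 (0, 0, 0, 1): internal (0.70711, 0.70711); octagon support 1.00000 vs apothem 0.8 → ∉ W

1, 3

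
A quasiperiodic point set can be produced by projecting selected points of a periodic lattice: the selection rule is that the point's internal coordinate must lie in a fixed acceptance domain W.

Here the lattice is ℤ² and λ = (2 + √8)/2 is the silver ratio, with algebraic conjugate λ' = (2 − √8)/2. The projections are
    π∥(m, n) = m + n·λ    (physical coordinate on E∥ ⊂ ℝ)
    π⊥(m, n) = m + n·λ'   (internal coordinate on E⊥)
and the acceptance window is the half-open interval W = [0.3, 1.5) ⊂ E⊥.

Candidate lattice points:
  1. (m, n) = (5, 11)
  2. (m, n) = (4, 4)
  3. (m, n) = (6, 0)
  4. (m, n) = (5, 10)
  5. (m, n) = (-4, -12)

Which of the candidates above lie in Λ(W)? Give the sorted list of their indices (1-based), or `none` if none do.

1, 4, 5

λ' = (2−√8)/2 ≈ -0.414214.
candidate 1: (m,n)=(5,11) → π∥ = 5+11·λ ≈ 31.556349, π⊥ = 5+11·λ' ≈ 0.443651 ∈ [0.3, 1.5) ⇒ IN Λ
candidate 2: (m,n)=(4,4) → π∥ = 4+4·λ ≈ 13.656854, π⊥ = 4+4·λ' ≈ 2.343146 ∉ [0.3, 1.5) ⇒ out
candidate 3: (m,n)=(6,0) → π∥ = 6+0·λ ≈ 6.000000, π⊥ = 6+0·λ' ≈ 6.000000 ∉ [0.3, 1.5) ⇒ out
candidate 4: (m,n)=(5,10) → π∥ = 5+10·λ ≈ 29.142136, π⊥ = 5+10·λ' ≈ 0.857864 ∈ [0.3, 1.5) ⇒ IN Λ
candidate 5: (m,n)=(-4,-12) → π∥ = -4-12·λ ≈ -32.970563, π⊥ = -4-12·λ' ≈ 0.970563 ∈ [0.3, 1.5) ⇒ IN Λ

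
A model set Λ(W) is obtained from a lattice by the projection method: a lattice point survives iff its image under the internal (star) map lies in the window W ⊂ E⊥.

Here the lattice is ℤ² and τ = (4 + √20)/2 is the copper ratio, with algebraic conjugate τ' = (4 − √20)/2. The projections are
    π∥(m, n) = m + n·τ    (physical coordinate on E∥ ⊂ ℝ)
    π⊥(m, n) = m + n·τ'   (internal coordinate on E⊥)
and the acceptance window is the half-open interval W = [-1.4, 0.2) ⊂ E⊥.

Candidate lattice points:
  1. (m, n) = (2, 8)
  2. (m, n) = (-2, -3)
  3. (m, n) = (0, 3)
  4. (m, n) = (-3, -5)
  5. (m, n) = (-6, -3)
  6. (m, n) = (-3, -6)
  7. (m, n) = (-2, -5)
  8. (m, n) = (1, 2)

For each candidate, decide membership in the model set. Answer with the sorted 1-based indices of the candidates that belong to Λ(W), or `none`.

1, 2, 3, 7

τ' = (4−√20)/2 ≈ -0.2361.
candidate 1: (m,n)=(2,8) → π∥ = 2+8·τ ≈ 35.8885, π⊥ = 2+8·τ' ≈ 0.1115 ∈ [-1.4, 0.2) ⇒ IN Λ
candidate 2: (m,n)=(-2,-3) → π∥ = -2-3·τ ≈ -14.7082, π⊥ = -2-3·τ' ≈ -1.2918 ∈ [-1.4, 0.2) ⇒ IN Λ
candidate 3: (m,n)=(0,3) → π∥ = 0+3·τ ≈ 12.7082, π⊥ = 0+3·τ' ≈ -0.7082 ∈ [-1.4, 0.2) ⇒ IN Λ
candidate 4: (m,n)=(-3,-5) → π∥ = -3-5·τ ≈ -24.1803, π⊥ = -3-5·τ' ≈ -1.8197 ∉ [-1.4, 0.2) ⇒ out
candidate 5: (m,n)=(-6,-3) → π∥ = -6-3·τ ≈ -18.7082, π⊥ = -6-3·τ' ≈ -5.2918 ∉ [-1.4, 0.2) ⇒ out
candidate 6: (m,n)=(-3,-6) → π∥ = -3-6·τ ≈ -28.4164, π⊥ = -3-6·τ' ≈ -1.5836 ∉ [-1.4, 0.2) ⇒ out
candidate 7: (m,n)=(-2,-5) → π∥ = -2-5·τ ≈ -23.1803, π⊥ = -2-5·τ' ≈ -0.8197 ∈ [-1.4, 0.2) ⇒ IN Λ
candidate 8: (m,n)=(1,2) → π∥ = 1+2·τ ≈ 9.4721, π⊥ = 1+2·τ' ≈ 0.5279 ∉ [-1.4, 0.2) ⇒ out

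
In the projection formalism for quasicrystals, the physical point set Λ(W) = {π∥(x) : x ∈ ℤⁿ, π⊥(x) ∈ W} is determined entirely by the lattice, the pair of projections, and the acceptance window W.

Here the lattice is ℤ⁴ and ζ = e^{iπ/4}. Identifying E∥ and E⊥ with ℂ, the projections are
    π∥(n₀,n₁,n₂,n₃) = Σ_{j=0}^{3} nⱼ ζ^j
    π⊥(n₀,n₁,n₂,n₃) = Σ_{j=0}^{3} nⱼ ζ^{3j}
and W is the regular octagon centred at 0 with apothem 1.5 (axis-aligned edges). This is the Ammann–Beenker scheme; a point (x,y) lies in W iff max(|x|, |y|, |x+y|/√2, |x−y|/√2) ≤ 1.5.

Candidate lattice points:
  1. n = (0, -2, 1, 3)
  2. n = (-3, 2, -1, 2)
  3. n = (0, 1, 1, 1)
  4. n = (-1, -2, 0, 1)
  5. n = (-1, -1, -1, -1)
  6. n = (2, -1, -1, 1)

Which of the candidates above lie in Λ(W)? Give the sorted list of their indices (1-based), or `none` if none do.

3, 4, 5

Internal map: ζ^{3j} for j=0..3 gives (1,0), (−√2/2,√2/2), (0,−1), (√2/2,√2/2).
#1 (0, -2, 1, 3): internal (3.535534, -0.292893); octagon support 3.535534 vs apothem 1.5 → ∉ W
#2 (-3, 2, -1, 2): internal (-3.000000, 3.828427); octagon support 4.828427 vs apothem 1.5 → ∉ W
#3 (0, 1, 1, 1): internal (0.000000, 0.414214); octagon support 0.414214 vs apothem 1.5 → ∈ W
#4 (-1, -2, 0, 1): internal (1.121320, -0.707107); octagon support 1.292893 vs apothem 1.5 → ∈ W
#5 (-1, -1, -1, -1): internal (-1.000000, -0.414214); octagon support 1.000000 vs apothem 1.5 → ∈ W
#6 (2, -1, -1, 1): internal (3.414214, 1.000000); octagon support 3.414214 vs apothem 1.5 → ∉ W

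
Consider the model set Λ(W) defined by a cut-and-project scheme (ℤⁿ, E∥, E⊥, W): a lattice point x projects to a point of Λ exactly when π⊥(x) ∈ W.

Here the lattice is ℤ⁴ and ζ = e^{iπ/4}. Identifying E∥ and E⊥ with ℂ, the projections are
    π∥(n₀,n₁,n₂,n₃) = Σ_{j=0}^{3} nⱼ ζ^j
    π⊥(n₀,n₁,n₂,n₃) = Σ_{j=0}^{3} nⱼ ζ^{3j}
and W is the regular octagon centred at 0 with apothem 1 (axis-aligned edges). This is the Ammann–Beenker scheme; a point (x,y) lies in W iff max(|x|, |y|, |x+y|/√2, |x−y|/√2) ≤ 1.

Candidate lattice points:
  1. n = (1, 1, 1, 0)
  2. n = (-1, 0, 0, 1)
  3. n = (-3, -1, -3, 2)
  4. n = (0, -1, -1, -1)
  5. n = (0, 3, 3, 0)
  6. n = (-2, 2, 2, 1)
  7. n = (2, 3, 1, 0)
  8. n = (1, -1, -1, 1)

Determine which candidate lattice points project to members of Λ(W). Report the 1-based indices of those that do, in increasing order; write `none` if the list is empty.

With ζ = e^{iπ/4} the internal vectors are ζ^0,ζ^3,ζ^6,ζ^9.
candidate 1: n = (1, 1, 1, 0) → π⊥ ≈ (+0.29289, -0.29289); max(|x|,|y|,|x±y|/√2) = 0.41421 ≤ 1 ⇒ ∈ W
candidate 2: n = (-1, 0, 0, 1) → π⊥ ≈ (-0.29289, +0.70711); max(|x|,|y|,|x±y|/√2) = 0.70711 ≤ 1 ⇒ ∈ W
candidate 3: n = (-3, -1, -3, 2) → π⊥ ≈ (-0.87868, +3.70711); max(|x|,|y|,|x±y|/√2) = 3.70711 > 1 ⇒ ∉ W
candidate 4: n = (0, -1, -1, -1) → π⊥ ≈ (+0.00000, -0.41421); max(|x|,|y|,|x±y|/√2) = 0.41421 ≤ 1 ⇒ ∈ W
candidate 5: n = (0, 3, 3, 0) → π⊥ ≈ (-2.12132, -0.87868); max(|x|,|y|,|x±y|/√2) = 2.12132 > 1 ⇒ ∉ W
candidate 6: n = (-2, 2, 2, 1) → π⊥ ≈ (-2.70711, +0.12132); max(|x|,|y|,|x±y|/√2) = 2.70711 > 1 ⇒ ∉ W
candidate 7: n = (2, 3, 1, 0) → π⊥ ≈ (-0.12132, +1.12132); max(|x|,|y|,|x±y|/√2) = 1.12132 > 1 ⇒ ∉ W
candidate 8: n = (1, -1, -1, 1) → π⊥ ≈ (+2.41421, +1.00000); max(|x|,|y|,|x±y|/√2) = 2.41421 > 1 ⇒ ∉ W

1, 2, 4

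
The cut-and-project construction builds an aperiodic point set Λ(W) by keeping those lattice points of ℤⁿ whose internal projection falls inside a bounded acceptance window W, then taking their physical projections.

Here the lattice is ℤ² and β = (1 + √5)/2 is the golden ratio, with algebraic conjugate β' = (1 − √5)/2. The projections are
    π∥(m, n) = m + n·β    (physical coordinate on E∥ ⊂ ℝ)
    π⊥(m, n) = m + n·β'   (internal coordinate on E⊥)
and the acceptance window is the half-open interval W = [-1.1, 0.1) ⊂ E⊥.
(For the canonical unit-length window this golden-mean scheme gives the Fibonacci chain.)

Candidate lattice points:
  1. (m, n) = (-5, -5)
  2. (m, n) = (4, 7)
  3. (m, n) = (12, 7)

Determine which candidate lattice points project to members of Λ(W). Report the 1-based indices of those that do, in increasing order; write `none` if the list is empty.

2

β' = (1−√5)/2 ≈ -0.6180.
[1] lift (-5,-5): star map gives -1.9098; window check -1.1 ≤ -1.9098 < 0.1 is false → out
[2] lift (4,7): star map gives -0.3262; window check -1.1 ≤ -0.3262 < 0.1 is true → IN Λ
[3] lift (12,7): star map gives 7.6738; window check -1.1 ≤ 7.6738 < 0.1 is false → out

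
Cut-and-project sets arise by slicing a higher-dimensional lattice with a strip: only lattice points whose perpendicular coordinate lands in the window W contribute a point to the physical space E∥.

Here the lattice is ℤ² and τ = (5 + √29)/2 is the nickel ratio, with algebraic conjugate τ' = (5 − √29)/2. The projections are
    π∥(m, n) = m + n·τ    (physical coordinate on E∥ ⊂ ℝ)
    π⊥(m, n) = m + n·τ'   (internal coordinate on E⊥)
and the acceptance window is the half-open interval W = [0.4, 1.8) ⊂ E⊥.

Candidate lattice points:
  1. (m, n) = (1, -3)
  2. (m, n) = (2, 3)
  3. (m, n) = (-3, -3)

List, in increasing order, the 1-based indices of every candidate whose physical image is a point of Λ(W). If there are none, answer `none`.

1, 2

Compute τ' = (5−√29)/2 = -0.1926, so π⊥(m,n) = m -0.1926·n.
[1] lift (1,-3): star map gives 1.5777; window check 0.4 ≤ 1.5777 < 1.8 is true → IN Λ
[2] lift (2,3): star map gives 1.4223; window check 0.4 ≤ 1.4223 < 1.8 is true → IN Λ
[3] lift (-3,-3): star map gives -2.4223; window check 0.4 ≤ -2.4223 < 1.8 is false → out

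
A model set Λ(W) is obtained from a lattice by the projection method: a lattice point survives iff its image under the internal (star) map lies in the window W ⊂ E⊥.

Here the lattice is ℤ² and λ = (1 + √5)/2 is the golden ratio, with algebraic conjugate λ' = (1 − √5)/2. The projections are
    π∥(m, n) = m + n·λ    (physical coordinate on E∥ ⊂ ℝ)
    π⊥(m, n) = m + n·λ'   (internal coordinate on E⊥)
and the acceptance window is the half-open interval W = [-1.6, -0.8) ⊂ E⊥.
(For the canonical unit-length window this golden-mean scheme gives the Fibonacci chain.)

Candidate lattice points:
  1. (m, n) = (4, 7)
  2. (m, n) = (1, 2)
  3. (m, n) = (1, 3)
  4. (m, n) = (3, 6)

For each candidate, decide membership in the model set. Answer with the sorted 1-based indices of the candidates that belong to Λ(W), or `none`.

Compute λ' = (1−√5)/2 = -0.6180, so π⊥(m,n) = m -0.6180·n.
[1] lift (4,7): star map gives -0.3262; window check -1.6 ≤ -0.3262 < -0.8 is false → out
[2] lift (1,2): star map gives -0.2361; window check -1.6 ≤ -0.2361 < -0.8 is false → out
[3] lift (1,3): star map gives -0.8541; window check -1.6 ≤ -0.8541 < -0.8 is true → IN Λ
[4] lift (3,6): star map gives -0.7082; window check -1.6 ≤ -0.7082 < -0.8 is false → out

3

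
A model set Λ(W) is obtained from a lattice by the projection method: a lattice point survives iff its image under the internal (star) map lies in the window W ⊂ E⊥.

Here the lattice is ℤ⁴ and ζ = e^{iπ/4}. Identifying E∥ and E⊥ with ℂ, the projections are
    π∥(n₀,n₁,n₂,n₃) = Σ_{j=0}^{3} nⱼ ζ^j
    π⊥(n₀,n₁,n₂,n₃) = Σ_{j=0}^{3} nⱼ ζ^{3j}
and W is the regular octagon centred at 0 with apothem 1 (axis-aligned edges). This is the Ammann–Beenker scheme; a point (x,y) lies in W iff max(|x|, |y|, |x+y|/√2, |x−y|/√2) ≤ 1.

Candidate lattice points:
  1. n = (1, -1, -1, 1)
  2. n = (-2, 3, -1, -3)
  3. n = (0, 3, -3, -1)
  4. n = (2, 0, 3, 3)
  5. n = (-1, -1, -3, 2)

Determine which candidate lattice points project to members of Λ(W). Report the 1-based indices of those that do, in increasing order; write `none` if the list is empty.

none

Internal map: ζ^{3j} for j=0..3 gives (1,0), (−√2/2,√2/2), (0,−1), (√2/2,√2/2).
#1 (1, -1, -1, 1): internal (2.414214, 1.000000); octagon support 2.414214 vs apothem 1 → ∉ W
#2 (-2, 3, -1, -3): internal (-6.242641, 1.000000); octagon support 6.242641 vs apothem 1 → ∉ W
#3 (0, 3, -3, -1): internal (-2.828427, 4.414214); octagon support 5.121320 vs apothem 1 → ∉ W
#4 (2, 0, 3, 3): internal (4.121320, -0.878680); octagon support 4.121320 vs apothem 1 → ∉ W
#5 (-1, -1, -3, 2): internal (1.121320, 3.707107); octagon support 3.707107 vs apothem 1 → ∉ W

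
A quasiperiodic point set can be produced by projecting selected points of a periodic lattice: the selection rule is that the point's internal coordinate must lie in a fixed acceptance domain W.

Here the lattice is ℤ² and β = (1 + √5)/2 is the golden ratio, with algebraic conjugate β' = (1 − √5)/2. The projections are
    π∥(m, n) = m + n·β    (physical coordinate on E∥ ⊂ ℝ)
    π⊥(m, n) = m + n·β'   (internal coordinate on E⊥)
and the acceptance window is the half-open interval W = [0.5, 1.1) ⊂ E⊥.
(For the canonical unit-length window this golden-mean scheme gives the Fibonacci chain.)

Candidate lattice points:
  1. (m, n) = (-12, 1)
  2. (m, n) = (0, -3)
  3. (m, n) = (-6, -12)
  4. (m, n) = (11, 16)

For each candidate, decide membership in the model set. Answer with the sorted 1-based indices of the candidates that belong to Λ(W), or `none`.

none

Numerically β ≈ 1.61803 and β' = −1/β ≈ -0.61803.
candidate 1: (m,n)=(-12,1) → π∥ = -12+1·β ≈ -10.38197, π⊥ = -12+1·β' ≈ -12.61803 ∉ [0.5, 1.1) ⇒ out
candidate 2: (m,n)=(0,-3) → π∥ = 0-3·β ≈ -4.85410, π⊥ = 0-3·β' ≈ 1.85410 ∉ [0.5, 1.1) ⇒ out
candidate 3: (m,n)=(-6,-12) → π∥ = -6-12·β ≈ -25.41641, π⊥ = -6-12·β' ≈ 1.41641 ∉ [0.5, 1.1) ⇒ out
candidate 4: (m,n)=(11,16) → π∥ = 11+16·β ≈ 36.88854, π⊥ = 11+16·β' ≈ 1.11146 ∉ [0.5, 1.1) ⇒ out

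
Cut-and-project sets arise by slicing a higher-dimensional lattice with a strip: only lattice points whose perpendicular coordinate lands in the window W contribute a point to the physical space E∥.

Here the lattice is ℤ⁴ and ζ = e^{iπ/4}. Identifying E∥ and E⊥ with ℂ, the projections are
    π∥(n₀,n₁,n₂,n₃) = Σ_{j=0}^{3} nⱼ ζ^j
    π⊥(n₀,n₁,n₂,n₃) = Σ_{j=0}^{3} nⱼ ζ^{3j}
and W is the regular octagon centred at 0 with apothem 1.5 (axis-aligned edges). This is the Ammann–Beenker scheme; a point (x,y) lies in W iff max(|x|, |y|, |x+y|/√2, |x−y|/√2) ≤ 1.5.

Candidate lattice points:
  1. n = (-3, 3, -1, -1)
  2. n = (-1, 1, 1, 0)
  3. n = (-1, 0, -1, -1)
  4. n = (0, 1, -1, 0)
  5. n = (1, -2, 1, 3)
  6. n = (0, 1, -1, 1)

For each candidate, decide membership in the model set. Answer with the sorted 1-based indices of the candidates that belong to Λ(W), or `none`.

none

Internal map: ζ^{3j} for j=0..3 gives (1,0), (−√2/2,√2/2), (0,−1), (√2/2,√2/2).
#1 (-3, 3, -1, -1): internal (-5.8284, 2.4142); octagon support 5.8284 vs apothem 1.5 → ∉ W
#2 (-1, 1, 1, 0): internal (-1.7071, -0.2929); octagon support 1.7071 vs apothem 1.5 → ∉ W
#3 (-1, 0, -1, -1): internal (-1.7071, 0.2929); octagon support 1.7071 vs apothem 1.5 → ∉ W
#4 (0, 1, -1, 0): internal (-0.7071, 1.7071); octagon support 1.7071 vs apothem 1.5 → ∉ W
#5 (1, -2, 1, 3): internal (4.5355, -0.2929); octagon support 4.5355 vs apothem 1.5 → ∉ W
#6 (0, 1, -1, 1): internal (0.0000, 2.4142); octagon support 2.4142 vs apothem 1.5 → ∉ W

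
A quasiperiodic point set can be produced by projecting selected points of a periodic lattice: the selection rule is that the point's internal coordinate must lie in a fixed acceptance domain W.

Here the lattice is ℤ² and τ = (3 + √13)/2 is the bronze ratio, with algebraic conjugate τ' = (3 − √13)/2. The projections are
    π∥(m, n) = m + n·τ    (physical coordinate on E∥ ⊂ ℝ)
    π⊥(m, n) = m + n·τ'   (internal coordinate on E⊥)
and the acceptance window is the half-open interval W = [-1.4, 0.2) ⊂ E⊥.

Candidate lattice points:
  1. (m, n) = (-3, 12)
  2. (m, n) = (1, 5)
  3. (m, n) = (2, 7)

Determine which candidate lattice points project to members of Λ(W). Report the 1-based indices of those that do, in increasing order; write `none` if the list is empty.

Numerically τ ≈ 3.3028 and τ' = −1/τ ≈ -0.3028.
candidate 1: (m,n)=(-3,12) → π∥ = -3+12·τ ≈ 36.6333, π⊥ = -3+12·τ' ≈ -6.6333 ∉ [-1.4, 0.2) ⇒ out
candidate 2: (m,n)=(1,5) → π∥ = 1+5·τ ≈ 17.5139, π⊥ = 1+5·τ' ≈ -0.5139 ∈ [-1.4, 0.2) ⇒ IN Λ
candidate 3: (m,n)=(2,7) → π∥ = 2+7·τ ≈ 25.1194, π⊥ = 2+7·τ' ≈ -0.1194 ∈ [-1.4, 0.2) ⇒ IN Λ

2, 3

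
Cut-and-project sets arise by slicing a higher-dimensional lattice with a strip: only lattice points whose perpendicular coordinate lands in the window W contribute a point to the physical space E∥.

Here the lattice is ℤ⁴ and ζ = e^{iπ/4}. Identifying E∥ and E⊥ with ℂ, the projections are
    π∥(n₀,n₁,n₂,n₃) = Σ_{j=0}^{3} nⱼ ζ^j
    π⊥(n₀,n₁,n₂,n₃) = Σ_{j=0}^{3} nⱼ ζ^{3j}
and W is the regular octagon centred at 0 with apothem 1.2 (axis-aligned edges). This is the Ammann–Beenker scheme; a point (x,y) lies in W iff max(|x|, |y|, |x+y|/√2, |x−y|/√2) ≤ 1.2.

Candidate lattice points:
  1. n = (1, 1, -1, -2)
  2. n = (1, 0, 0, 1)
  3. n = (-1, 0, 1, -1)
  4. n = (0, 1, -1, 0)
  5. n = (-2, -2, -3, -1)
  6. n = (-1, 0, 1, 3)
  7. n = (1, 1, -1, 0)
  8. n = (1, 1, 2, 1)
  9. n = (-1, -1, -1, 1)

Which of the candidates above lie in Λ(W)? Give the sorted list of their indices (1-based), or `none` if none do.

Internal map: ζ^{3j} for j=0..3 gives (1,0), (−√2/2,√2/2), (0,−1), (√2/2,√2/2).
#1 (1, 1, -1, -2): internal (-1.121320, 0.292893); octagon support 1.121320 vs apothem 1.2 → ∈ W
#2 (1, 0, 0, 1): internal (1.707107, 0.707107); octagon support 1.707107 vs apothem 1.2 → ∉ W
#3 (-1, 0, 1, -1): internal (-1.707107, -1.707107); octagon support 2.414214 vs apothem 1.2 → ∉ W
#4 (0, 1, -1, 0): internal (-0.707107, 1.707107); octagon support 1.707107 vs apothem 1.2 → ∉ W
#5 (-2, -2, -3, -1): internal (-1.292893, 0.878680); octagon support 1.535534 vs apothem 1.2 → ∉ W
#6 (-1, 0, 1, 3): internal (1.121320, 1.121320); octagon support 1.585786 vs apothem 1.2 → ∉ W
#7 (1, 1, -1, 0): internal (0.292893, 1.707107); octagon support 1.707107 vs apothem 1.2 → ∉ W
#8 (1, 1, 2, 1): internal (1.000000, -0.585786); octagon support 1.121320 vs apothem 1.2 → ∈ W
#9 (-1, -1, -1, 1): internal (0.414214, 1.000000); octagon support 1.000000 vs apothem 1.2 → ∈ W

1, 8, 9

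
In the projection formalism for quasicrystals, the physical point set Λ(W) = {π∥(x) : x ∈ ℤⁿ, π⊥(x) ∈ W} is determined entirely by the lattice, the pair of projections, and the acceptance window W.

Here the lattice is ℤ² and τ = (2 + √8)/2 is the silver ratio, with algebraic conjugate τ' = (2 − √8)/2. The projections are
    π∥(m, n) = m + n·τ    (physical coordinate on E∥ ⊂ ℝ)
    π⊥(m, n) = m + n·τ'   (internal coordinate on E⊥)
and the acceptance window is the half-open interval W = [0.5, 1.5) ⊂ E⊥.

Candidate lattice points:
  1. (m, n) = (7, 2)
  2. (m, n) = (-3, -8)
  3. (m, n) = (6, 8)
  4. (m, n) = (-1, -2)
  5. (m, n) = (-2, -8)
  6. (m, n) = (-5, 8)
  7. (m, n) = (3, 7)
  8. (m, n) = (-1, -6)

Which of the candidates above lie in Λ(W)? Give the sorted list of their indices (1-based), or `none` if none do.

τ' = (2−√8)/2 ≈ -0.41421.
candidate 1: (m,n)=(7,2) → π∥ = 7+2·τ ≈ 11.82843, π⊥ = 7+2·τ' ≈ 6.17157 ∉ [0.5, 1.5) ⇒ out
candidate 2: (m,n)=(-3,-8) → π∥ = -3-8·τ ≈ -22.31371, π⊥ = -3-8·τ' ≈ 0.31371 ∉ [0.5, 1.5) ⇒ out
candidate 3: (m,n)=(6,8) → π∥ = 6+8·τ ≈ 25.31371, π⊥ = 6+8·τ' ≈ 2.68629 ∉ [0.5, 1.5) ⇒ out
candidate 4: (m,n)=(-1,-2) → π∥ = -1-2·τ ≈ -5.82843, π⊥ = -1-2·τ' ≈ -0.17157 ∉ [0.5, 1.5) ⇒ out
candidate 5: (m,n)=(-2,-8) → π∥ = -2-8·τ ≈ -21.31371, π⊥ = -2-8·τ' ≈ 1.31371 ∈ [0.5, 1.5) ⇒ IN Λ
candidate 6: (m,n)=(-5,8) → π∥ = -5+8·τ ≈ 14.31371, π⊥ = -5+8·τ' ≈ -8.31371 ∉ [0.5, 1.5) ⇒ out
candidate 7: (m,n)=(3,7) → π∥ = 3+7·τ ≈ 19.89949, π⊥ = 3+7·τ' ≈ 0.10051 ∉ [0.5, 1.5) ⇒ out
candidate 8: (m,n)=(-1,-6) → π∥ = -1-6·τ ≈ -15.48528, π⊥ = -1-6·τ' ≈ 1.48528 ∈ [0.5, 1.5) ⇒ IN Λ

5, 8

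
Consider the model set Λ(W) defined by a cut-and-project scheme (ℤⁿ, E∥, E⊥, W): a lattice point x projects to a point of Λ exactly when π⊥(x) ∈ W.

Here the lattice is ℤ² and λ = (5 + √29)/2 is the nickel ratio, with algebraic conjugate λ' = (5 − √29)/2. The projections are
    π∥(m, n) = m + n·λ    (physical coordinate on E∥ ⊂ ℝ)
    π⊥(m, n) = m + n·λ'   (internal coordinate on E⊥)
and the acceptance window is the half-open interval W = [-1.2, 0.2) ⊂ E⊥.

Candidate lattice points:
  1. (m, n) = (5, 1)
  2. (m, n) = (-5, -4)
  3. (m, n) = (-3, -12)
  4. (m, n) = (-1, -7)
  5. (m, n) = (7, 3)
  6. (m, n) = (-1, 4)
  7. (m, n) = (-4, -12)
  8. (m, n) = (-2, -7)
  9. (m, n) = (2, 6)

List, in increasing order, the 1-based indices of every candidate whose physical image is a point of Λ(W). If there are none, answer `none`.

Numerically λ ≈ 5.19258 and λ' = −1/λ ≈ -0.19258.
#1 (5,1): internal coord 5 + (1)·λ' = +4.80742; +4.80742 ∉ [-1.2, 0.2) → out
#2 (-5,-4): internal coord -5 + (-4)·λ' = -4.22967; -4.22967 ∉ [-1.2, 0.2) → out
#3 (-3,-12): internal coord -3 + (-12)·λ' = -0.68901; -0.68901 ∈ [-1.2, 0.2) → IN Λ
#4 (-1,-7): internal coord -1 + (-7)·λ' = +0.34808; +0.34808 ∉ [-1.2, 0.2) → out
#5 (7,3): internal coord 7 + (3)·λ' = +6.42225; +6.42225 ∉ [-1.2, 0.2) → out
#6 (-1,4): internal coord -1 + (4)·λ' = -1.77033; -1.77033 ∉ [-1.2, 0.2) → out
#7 (-4,-12): internal coord -4 + (-12)·λ' = -1.68901; -1.68901 ∉ [-1.2, 0.2) → out
#8 (-2,-7): internal coord -2 + (-7)·λ' = -0.65192; -0.65192 ∈ [-1.2, 0.2) → IN Λ
#9 (2,6): internal coord 2 + (6)·λ' = +0.84451; +0.84451 ∉ [-1.2, 0.2) → out

3, 8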